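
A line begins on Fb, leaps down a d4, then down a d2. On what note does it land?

B#

A diminished fourth down from Fb is C (letter C, 4 semitones down).
A diminished second down from C is B# (letter B, 0 semitones down).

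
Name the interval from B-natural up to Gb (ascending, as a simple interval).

Counting letters B–C–D–E–F–G gives a sixth.
B→Gb = 7 semitones, 2 narrower than the major sixth (9), so diminished.

diminished sixth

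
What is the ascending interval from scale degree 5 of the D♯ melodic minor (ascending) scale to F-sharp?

Scale degree 5 of D# melodic minor (ascending) is A#.
A# up to F#: letters A→F make it a sixth; 8 semitones makes it minor.

minor sixth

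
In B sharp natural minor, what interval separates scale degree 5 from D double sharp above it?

major sixth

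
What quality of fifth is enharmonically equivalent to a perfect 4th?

doubly diminished

A perfect fourth spans 5 semitones.
A fifth spanning 5 semitones is doubly diminished (the perfect fifth is 7).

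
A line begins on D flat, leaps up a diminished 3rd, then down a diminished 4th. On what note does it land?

A diminished third up from Db is Fbb (letter F, 2 semitones up).
A diminished fourth down from Fbb is Cb (letter C, 4 semitones down).

Cb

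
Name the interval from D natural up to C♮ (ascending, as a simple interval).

The letter names run D→C, a span of 6 letter steps, so the interval is some kind of seventh.
D to C is 10 semitones. A major seventh is 11, so 10 makes it minor.

minor seventh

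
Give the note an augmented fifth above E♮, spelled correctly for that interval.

E up a perfect fifth is B, so the target letter is B.
From E, an augmented fifth is 8 semitones up: B#.

B#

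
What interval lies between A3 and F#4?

The letter names run A→F, a span of 5 letter steps, so the interval is some kind of sixth.
A to F# is 9 semitones. A major sixth is 9, so 9 makes it major.

major sixth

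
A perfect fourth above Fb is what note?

A fourth above F lands on the letter B.
A perfect fourth spans 5 semitones, so Fb moves to pitch class 9. On the letter B that is Bbb.

Bbb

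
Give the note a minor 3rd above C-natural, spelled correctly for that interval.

Eb

C up a major third is E, so the target letter is E.
From C, a minor third is 3 semitones up: Eb.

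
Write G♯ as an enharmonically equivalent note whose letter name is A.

Ab

G# is pitch class 8. The letter A alone is pitch class 9.
To reach pitch class 8 from A requires an offset of -1 semitone, i.e. flat: Ab.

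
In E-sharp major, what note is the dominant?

Degree 5 takes the letter 4 steps above E, which is B.
In major, degree 5 sits 7 semitones above the tonic. E# + 7 semitones is pitch class 0, spelled on B as B#.

B#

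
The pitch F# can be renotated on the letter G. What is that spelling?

F# is pitch class 6. The letter G alone is pitch class 7.
To reach pitch class 6 from G requires an offset of -1 semitone, i.e. flat: Gb.

Gb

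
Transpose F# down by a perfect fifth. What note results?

A fifth below F lands on the letter B.
A perfect fifth spans 7 semitones, so F# moves to pitch class 11. On the letter B that is B.

B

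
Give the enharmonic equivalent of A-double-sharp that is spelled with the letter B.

A## is pitch class 11. The letter B alone is pitch class 11.
Pitch class 11 on B needs no accidental: B.

B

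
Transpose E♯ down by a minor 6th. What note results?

A sixth below E lands on the letter G.
A minor sixth spans 8 semitones, so E# moves to pitch class 9. On the letter G that is G##.

G##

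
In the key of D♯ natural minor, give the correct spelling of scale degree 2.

E#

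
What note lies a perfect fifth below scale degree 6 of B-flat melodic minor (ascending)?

Scale degree 6 of Bb melodic minor (ascending) is G.
A perfect fifth (7 semitones) below G lands on the letter C, giving C.

C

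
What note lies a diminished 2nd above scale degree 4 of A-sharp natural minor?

Scale degree 4 of A# natural minor is D#.
A diminished second (0 semitones) above D# lands on the letter E, giving Eb.

Eb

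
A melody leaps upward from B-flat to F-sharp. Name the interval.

augmented fifth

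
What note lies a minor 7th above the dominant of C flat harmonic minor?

The dominant of Cb harmonic minor is Gb.
A minor seventh (10 semitones) above Gb lands on the letter F, giving Fb.

Fb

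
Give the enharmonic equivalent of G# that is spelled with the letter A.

G# is pitch class 8. The letter A alone is pitch class 9.
To reach pitch class 8 from A requires an offset of -1 semitone, i.e. flat: Ab.

Ab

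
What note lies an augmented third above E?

G##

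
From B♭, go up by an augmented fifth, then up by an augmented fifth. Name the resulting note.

C##

An augmented fifth up from Bb is F# (letter F, 8 semitones up).
An augmented fifth up from F# is C## (letter C, 8 semitones up).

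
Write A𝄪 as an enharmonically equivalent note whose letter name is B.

B

Plain B sits at the same pitch as A##, so on the letter B the same pitch needs a natural: B.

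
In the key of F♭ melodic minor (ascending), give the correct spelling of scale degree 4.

The Fb melodic minor (ascending) scale runs Fb Gb Abb Bbb Cb Db Eb.
Degree 4 is Bbb.

Bbb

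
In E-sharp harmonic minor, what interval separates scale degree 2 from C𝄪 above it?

Scale degree 2 of E# harmonic minor is F##.
F## up to C##: letters F→C make it a fifth; 7 semitones makes it perfect.

perfect fifth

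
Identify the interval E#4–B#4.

The letter names run E→B, a span of 4 letter steps, so the interval is some kind of fifth.
E# to B# is 7 semitones. A perfect fifth is 7, so 7 makes it perfect.

perfect fifth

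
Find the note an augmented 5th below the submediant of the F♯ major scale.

G

The submediant of F# major is D#.
An augmented fifth (8 semitones) below D# lands on the letter G, giving G.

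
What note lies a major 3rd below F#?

A third below F lands on the letter D.
A major third spans 4 semitones, so F# moves to pitch class 2. On the letter D that is D.

D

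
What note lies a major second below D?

A second below D lands on the letter C.
A major second spans 2 semitones, so D moves to pitch class 0. On the letter C that is C.

C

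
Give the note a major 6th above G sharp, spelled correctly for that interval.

E#

A sixth above G lands on the letter E.
A major sixth spans 9 semitones, so G# moves to pitch class 5. On the letter E that is E#.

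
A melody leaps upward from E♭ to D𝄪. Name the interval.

doubly augmented seventh

Counting letters E–F–G–A–B–C–D gives a seventh.
Eb→D## = 13 semitones, 2 wider than the major seventh (11), so doubly augmented.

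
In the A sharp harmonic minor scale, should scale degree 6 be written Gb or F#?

F#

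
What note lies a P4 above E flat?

Ab

E up a perfect fourth is A, so the target letter is A.
From Eb, a perfect fourth is 5 semitones up: Ab.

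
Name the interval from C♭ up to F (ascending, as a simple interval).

augmented fourth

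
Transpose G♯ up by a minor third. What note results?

B

A third above G lands on the letter B.
A minor third spans 3 semitones, so G# moves to pitch class 11. On the letter B that is B.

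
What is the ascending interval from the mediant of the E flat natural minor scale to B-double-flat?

minor third

The mediant of Eb natural minor is Gb.
Gb up to Bbb: letters G→B make it a third; 3 semitones makes it minor.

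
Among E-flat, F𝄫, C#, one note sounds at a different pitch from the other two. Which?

C#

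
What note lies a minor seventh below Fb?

F down a major seventh is Gb, so the target letter is G.
From Fb, a minor seventh is 10 semitones down: Gb.

Gb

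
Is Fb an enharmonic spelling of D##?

Fb = pitch class 4 and D## = pitch class 4 — the same pitch class, so they are enharmonic equivalents.

Yes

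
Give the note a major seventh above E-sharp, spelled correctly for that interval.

E up a major seventh is D#, so the target letter is D.
From E#, a major seventh is 11 semitones up: D##.

D##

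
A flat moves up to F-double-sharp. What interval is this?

doubly augmented sixth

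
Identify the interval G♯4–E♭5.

Counting letters G–A–B–C–D–E gives a sixth.
G#→Eb = 7 semitones, 2 narrower than the major sixth (9), so diminished.

diminished sixth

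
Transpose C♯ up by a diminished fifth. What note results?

G

A fifth above C lands on the letter G.
A diminished fifth spans 6 semitones, so C# moves to pitch class 7. On the letter G that is G.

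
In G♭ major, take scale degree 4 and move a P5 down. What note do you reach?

Scale degree 4 of Gb major is Cb.
A perfect fifth (7 semitones) below Cb lands on the letter F, giving Fb.

Fb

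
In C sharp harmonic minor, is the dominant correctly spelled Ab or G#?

Each scale degree takes a distinct letter name. Degree 5 of a scale on C must use the letter G.
G# and Ab are enharmonically the same pitch, but only G# uses the letter G, so it is the correct spelling here.

G#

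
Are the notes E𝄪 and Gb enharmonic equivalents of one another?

Yes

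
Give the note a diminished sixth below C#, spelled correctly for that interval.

E##

C down a major sixth is Eb, so the target letter is E.
From C#, a diminished sixth is 7 semitones down: E##.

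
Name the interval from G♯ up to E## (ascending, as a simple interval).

augmented sixth

The letter names run G→E, a span of 5 letter steps, so the interval is some kind of sixth.
G# to E## is 10 semitones. A major sixth is 9, so 10 makes it augmented.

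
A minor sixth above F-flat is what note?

F up a major sixth is D, so the target letter is D.
From Fb, a minor sixth is 8 semitones up: Dbb.

Dbb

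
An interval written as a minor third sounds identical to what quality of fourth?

doubly diminished

A minor third spans 3 semitones.
A fourth spanning 3 semitones is doubly diminished (the perfect fourth is 5).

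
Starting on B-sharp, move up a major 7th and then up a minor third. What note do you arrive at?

A major seventh up from B# is A## (letter A, 11 semitones up).
A minor third up from A## is C## (letter C, 3 semitones up).

C##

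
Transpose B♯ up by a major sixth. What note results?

G##

A sixth above B lands on the letter G.
A major sixth spans 9 semitones, so B# moves to pitch class 9. On the letter G that is G##.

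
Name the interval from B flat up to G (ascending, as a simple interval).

major sixth

Counting letters B–C–D–E–F–G gives a sixth.
Bb→G = 9 semitones, exactly the major sixth.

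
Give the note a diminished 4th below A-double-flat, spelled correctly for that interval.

Eb

A fourth below A lands on the letter E.
A diminished fourth spans 4 semitones, so Abb moves to pitch class 3. On the letter E that is Eb.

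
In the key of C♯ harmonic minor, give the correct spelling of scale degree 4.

Degree 4 takes the letter 3 steps above C, which is F.
In harmonic minor, degree 4 sits 5 semitones above the tonic. C# + 5 semitones is pitch class 6, spelled on F as F#.

F#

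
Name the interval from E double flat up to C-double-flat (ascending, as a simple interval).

Counting letters E–F–G–A–B–C gives a sixth.
Ebb→Cbb = 8 semitones, 1 narrower than the major sixth (9), so minor.

minor sixth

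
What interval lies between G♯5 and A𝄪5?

The letter names run G→A, a span of 1 letter step, so the interval is some kind of second.
G# to A## is 3 semitones. A major second is 2, so 3 makes it augmented.

augmented second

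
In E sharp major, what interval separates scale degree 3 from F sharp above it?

diminished seventh

Scale degree 3 of E# major is G##.
G## up to F#: letters G→F make it a seventh; 9 semitones makes it diminished.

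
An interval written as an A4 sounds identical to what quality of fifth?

diminished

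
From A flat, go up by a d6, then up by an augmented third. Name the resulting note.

A diminished sixth up from Ab is Fbb (letter F, 7 semitones up).
An augmented third up from Fbb is Ab (letter A, 5 semitones up).

Ab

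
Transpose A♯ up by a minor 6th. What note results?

F#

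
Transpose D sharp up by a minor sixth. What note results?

B

D up a major sixth is B, so the target letter is B.
From D#, a minor sixth is 8 semitones up: B.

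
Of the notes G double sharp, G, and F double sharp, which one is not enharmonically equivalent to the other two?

G##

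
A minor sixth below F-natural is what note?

A

F down a major sixth is Ab, so the target letter is A.
From F, a minor sixth is 8 semitones down: A.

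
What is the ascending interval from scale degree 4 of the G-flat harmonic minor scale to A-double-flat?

minor sixth

Scale degree 4 of Gb harmonic minor is Cb.
Cb up to Abb: letters C→A make it a sixth; 8 semitones makes it minor.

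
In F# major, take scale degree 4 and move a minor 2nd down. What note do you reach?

A#

Scale degree 4 of F# major is B.
A minor second (1 semitone) below B lands on the letter A, giving A#.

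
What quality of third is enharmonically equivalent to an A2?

minor

An augmented second spans 3 semitones.
A third spanning 3 semitones is minor (the major third is 4).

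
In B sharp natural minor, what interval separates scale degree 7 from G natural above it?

diminished seventh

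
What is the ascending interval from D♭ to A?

The letter names run D→A, a span of 4 letter steps, so the interval is some kind of fifth.
Db to A is 8 semitones. A perfect fifth is 7, so 8 makes it augmented.

augmented fifth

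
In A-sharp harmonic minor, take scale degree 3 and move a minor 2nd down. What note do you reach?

B#

Scale degree 3 of A# harmonic minor is C#.
A minor second (1 semitone) below C# lands on the letter B, giving B#.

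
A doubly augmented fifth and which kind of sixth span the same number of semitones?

A doubly augmented fifth spans 9 semitones.
A sixth spanning 9 semitones is major (the major sixth is 9).

major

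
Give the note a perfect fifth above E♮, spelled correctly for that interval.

B

E up a perfect fifth is B, so the target letter is B.
From E, a perfect fifth is 7 semitones up: B.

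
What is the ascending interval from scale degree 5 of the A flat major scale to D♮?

major seventh

Scale degree 5 of Ab major is Eb.
Eb up to D: letters E→D make it a seventh; 11 semitones makes it major.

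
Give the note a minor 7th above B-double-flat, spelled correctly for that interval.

Abb

A seventh above B lands on the letter A.
A minor seventh spans 10 semitones, so Bbb moves to pitch class 7. On the letter A that is Abb.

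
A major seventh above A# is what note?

G##

A seventh above A lands on the letter G.
A major seventh spans 11 semitones, so A# moves to pitch class 9. On the letter G that is G##.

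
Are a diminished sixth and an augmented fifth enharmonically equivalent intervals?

No

A diminished sixth spans 7 semitones; an augmented fifth spans 8.
The spans differ, so they are not enharmonic equivalents.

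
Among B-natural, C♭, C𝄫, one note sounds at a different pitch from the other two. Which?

Cbb

In 12-tone equal temperament, enharmonic equivalents share a pitch class. B is pitch class 11; Cb is pitch class 11; Cbb is pitch class 10.
B and Cb share pitch class 11, while Cbb is pitch class 10.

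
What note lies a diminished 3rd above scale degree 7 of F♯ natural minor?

Scale degree 7 of F# natural minor is E.
A diminished third (2 semitones) above E lands on the letter G, giving Gb.

Gb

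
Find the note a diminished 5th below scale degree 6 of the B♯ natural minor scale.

Scale degree 6 of B# natural minor is G#.
A diminished fifth (6 semitones) below G# lands on the letter C, giving C##.

C##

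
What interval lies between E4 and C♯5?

The letter names run E→C, a span of 5 letter steps, so the interval is some kind of sixth.
E to C# is 9 semitones. A major sixth is 9, so 9 makes it major.

major sixth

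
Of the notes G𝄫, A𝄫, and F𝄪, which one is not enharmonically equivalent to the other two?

Gbb

In 12-tone equal temperament, enharmonic equivalents share a pitch class. Gbb is pitch class 5; Abb is pitch class 7; F## is pitch class 7.
Abb and F## share pitch class 7, while Gbb is pitch class 5.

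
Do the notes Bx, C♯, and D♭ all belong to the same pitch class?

B## is pitch class 1; C# is pitch class 1; Db is pitch class 1.
All spellings map to pitch class 1, so they are enharmonically equivalent.

Yes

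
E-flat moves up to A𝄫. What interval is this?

diminished fourth

The letter names run E→A, a span of 3 letter steps, so the interval is some kind of fourth.
Eb to Abb is 4 semitones. A perfect fourth is 5, so 4 makes it diminished.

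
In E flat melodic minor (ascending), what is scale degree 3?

Gb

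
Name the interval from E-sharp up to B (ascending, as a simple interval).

diminished fifth

Counting letters E–F–G–A–B gives a fifth.
E#→B = 6 semitones, 1 narrower than the perfect fifth (7), so diminished.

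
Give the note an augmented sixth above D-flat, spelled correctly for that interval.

A sixth above D lands on the letter B.
An augmented sixth spans 10 semitones, so Db moves to pitch class 11. On the letter B that is B.

B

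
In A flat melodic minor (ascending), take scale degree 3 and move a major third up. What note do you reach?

Scale degree 3 of Ab melodic minor (ascending) is Cb.
A major third (4 semitones) above Cb lands on the letter E, giving Eb.

Eb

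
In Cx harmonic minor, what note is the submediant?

A#

Degree 6 takes the letter 5 steps above C, which is A.
In harmonic minor, degree 6 sits 8 semitones above the tonic. C## + 8 semitones is pitch class 10, spelled on A as A#.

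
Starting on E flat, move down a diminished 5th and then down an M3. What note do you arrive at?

A diminished fifth down from Eb is A (letter A, 6 semitones down).
A major third down from A is F (letter F, 4 semitones down).

F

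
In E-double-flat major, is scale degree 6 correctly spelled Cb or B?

Cb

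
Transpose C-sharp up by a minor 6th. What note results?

A sixth above C lands on the letter A.
A minor sixth spans 8 semitones, so C# moves to pitch class 9. On the letter A that is A.

A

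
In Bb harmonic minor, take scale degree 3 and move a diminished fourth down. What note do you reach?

A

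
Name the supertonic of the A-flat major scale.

Degree 2 takes the letter 1 step above A, which is B.
In major, degree 2 sits 2 semitones above the tonic. Ab + 2 semitones is pitch class 10, spelled on B as Bb.

Bb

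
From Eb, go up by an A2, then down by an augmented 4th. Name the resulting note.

An augmented second up from Eb is F# (letter F, 3 semitones up).
An augmented fourth down from F# is C (letter C, 6 semitones down).

C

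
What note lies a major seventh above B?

A#

B up a major seventh is A#, so the target letter is A.
From B, a major seventh is 11 semitones up: A#.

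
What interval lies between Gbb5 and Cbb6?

perfect fourth

Counting letters G–A–B–C gives a fourth.
Gbb→Cbb = 5 semitones, exactly the perfect fourth.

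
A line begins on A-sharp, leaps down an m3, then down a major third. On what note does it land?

A minor third down from A# is F## (letter F, 3 semitones down).
A major third down from F## is D# (letter D, 4 semitones down).

D#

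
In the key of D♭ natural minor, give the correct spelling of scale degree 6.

Bbb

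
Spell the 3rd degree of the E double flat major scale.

Gb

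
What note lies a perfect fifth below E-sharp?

A#

A fifth below E lands on the letter A.
A perfect fifth spans 7 semitones, so E# moves to pitch class 10. On the letter A that is A#.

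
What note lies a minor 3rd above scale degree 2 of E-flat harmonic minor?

Ab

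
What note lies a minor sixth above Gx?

A sixth above G lands on the letter E.
A minor sixth spans 8 semitones, so G## moves to pitch class 5. On the letter E that is E#.

E#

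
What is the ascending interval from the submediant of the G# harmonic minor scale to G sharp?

major third

The submediant of G# harmonic minor is E.
E up to G#: letters E→G make it a third; 4 semitones makes it major.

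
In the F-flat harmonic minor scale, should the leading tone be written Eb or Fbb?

Each scale degree takes a distinct letter name. Degree 7 of a scale on F must use the letter E.
Eb and Fbb are enharmonically the same pitch, but only Eb uses the letter E, so it is the correct spelling here.

Eb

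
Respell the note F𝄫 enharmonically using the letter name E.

Eb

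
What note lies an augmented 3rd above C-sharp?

C up a major third is E, so the target letter is E.
From C#, an augmented third is 5 semitones up: E##.

E##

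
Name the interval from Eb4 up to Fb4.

minor second

Counting letters E–F gives a second.
Eb→Fb = 1 semitone, 1 narrower than the major second (2), so minor.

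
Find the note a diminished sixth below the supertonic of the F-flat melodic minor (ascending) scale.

B

The supertonic of Fb melodic minor (ascending) is Gb.
A diminished sixth (7 semitones) below Gb lands on the letter B, giving B.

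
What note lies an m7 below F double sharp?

G##

A seventh below F lands on the letter G.
A minor seventh spans 10 semitones, so F## moves to pitch class 9. On the letter G that is G##.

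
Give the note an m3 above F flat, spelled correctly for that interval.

Abb

A third above F lands on the letter A.
A minor third spans 3 semitones, so Fb moves to pitch class 7. On the letter A that is Abb.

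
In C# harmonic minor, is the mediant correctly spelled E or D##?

E

Each scale degree takes a distinct letter name. Degree 3 of a scale on C must use the letter E.
E and D## are enharmonically the same pitch, but only E uses the letter E, so it is the correct spelling here.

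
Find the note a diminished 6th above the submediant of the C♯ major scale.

The submediant of C# major is A#.
A diminished sixth (7 semitones) above A# lands on the letter F, giving F.

F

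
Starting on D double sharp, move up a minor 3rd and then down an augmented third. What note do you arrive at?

A minor third up from D## is F## (letter F, 3 semitones up).
An augmented third down from F## is D (letter D, 5 semitones down).

D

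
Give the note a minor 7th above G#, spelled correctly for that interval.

F#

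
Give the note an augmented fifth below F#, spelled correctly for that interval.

F down a perfect fifth is Bb, so the target letter is B.
From F#, an augmented fifth is 8 semitones down: Bb.

Bb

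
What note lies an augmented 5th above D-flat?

A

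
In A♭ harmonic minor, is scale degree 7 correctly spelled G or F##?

G

Each scale degree takes a distinct letter name. Degree 7 of a scale on A must use the letter G.
G and F## are enharmonically the same pitch, but only G uses the letter G, so it is the correct spelling here.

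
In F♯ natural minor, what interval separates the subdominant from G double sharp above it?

The subdominant of F# natural minor is B.
B up to G##: letters B→G make it a sixth; 10 semitones makes it augmented.

augmented sixth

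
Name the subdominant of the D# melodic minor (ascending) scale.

G#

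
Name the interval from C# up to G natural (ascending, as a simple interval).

Counting letters C–D–E–F–G gives a fifth.
C#→G = 6 semitones, 1 narrower than the perfect fifth (7), so diminished.

diminished fifth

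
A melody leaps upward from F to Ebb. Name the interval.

The letter names run F→E, a span of 6 letter steps, so the interval is some kind of seventh.
F to Ebb is 9 semitones. A major seventh is 11, so 9 makes it diminished.

diminished seventh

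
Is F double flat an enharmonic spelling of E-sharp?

Two spellings are enharmonically equivalent only if they share a pitch class.
Here Fbb → 3, E# → 5; 3 ≠ 5, so they are not.

No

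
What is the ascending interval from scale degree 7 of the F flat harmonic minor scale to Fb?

minor second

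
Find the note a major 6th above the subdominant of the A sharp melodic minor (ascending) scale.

B#

The subdominant of A# melodic minor (ascending) is D#.
A major sixth (9 semitones) above D# lands on the letter B, giving B#.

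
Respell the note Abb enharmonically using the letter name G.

Plain G sits at the same pitch as Abb, so on the letter G the same pitch needs a natural: G.

G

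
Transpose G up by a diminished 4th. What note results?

G up a perfect fourth is C, so the target letter is C.
From G, a diminished fourth is 4 semitones up: Cb.

Cb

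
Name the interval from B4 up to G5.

minor sixth

The letter names run B→G, a span of 5 letter steps, so the interval is some kind of sixth.
B to G is 8 semitones. A major sixth is 9, so 8 makes it minor.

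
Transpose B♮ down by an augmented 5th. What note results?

Eb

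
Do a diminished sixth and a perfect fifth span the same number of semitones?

A diminished sixth spans 7 semitones; a perfect fifth spans 7.
They are enharmonically equivalent.

Yes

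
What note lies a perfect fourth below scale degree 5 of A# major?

B#

Scale degree 5 of A# major is E#.
A perfect fourth (5 semitones) below E# lands on the letter B, giving B#.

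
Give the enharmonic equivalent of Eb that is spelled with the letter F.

Eb is pitch class 3. The letter F alone is pitch class 5.
To reach pitch class 3 from F requires an offset of -2 semitones, i.e. double flat: Fbb.

Fbb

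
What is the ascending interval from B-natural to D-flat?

diminished third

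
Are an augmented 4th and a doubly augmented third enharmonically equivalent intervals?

Yes

An augmented fourth spans 6 semitones; a doubly augmented third spans 6.
They are enharmonically equivalent.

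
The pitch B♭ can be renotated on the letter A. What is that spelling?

Bb is pitch class 10. The letter A alone is pitch class 9.
To reach pitch class 10 from A requires an offset of +1 semitone, i.e. sharp: A#.

A#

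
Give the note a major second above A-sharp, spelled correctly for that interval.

B#

A up a major second is B, so the target letter is B.
From A#, a major second is 2 semitones up: B#.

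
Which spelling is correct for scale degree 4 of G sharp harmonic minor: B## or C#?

C#

Each scale degree takes a distinct letter name. Degree 4 of a scale on G must use the letter C.
C# and B## are enharmonically the same pitch, but only C# uses the letter C, so it is the correct spelling here.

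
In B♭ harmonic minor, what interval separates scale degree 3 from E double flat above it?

Scale degree 3 of Bb harmonic minor is Db.
Db up to Ebb: letters D→E make it a second; 1 semitone makes it minor.

minor second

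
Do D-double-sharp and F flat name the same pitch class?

D## = pitch class 4 and Fb = pitch class 4 — the same pitch class, so they are enharmonic equivalents.

Yes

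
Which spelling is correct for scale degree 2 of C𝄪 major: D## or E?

Each scale degree takes a distinct letter name. Degree 2 of a scale on C must use the letter D.
D## and E are enharmonically the same pitch, but only D## uses the letter D, so it is the correct spelling here.

D##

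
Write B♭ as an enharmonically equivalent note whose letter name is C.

Cbb

Bb is pitch class 10. The letter C alone is pitch class 0.
To reach pitch class 10 from C requires an offset of -2 semitones, i.e. double flat: Cbb.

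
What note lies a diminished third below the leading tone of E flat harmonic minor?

The leading tone of Eb harmonic minor is D.
A diminished third (2 semitones) below D lands on the letter B, giving B#.

B#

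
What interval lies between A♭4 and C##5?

Counting letters A–B–C gives a third.
Ab→C## = 6 semitones, 2 wider than the major third (4), so doubly augmented.

doubly augmented third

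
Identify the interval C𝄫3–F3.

doubly augmented fourth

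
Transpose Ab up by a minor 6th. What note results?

Fb

A sixth above A lands on the letter F.
A minor sixth spans 8 semitones, so Ab moves to pitch class 4. On the letter F that is Fb.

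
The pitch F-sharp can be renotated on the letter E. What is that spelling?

Plain E sits 2 semitones below F#, so on the letter E the same pitch needs a double sharp: E##.

E##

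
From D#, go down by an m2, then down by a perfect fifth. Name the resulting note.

F##

A minor second down from D# is C## (letter C, 1 semitone down).
A perfect fifth down from C## is F## (letter F, 7 semitones down).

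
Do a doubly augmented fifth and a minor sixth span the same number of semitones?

A doubly augmented fifth spans 9 semitones; a minor sixth spans 8.
The spans differ, so they are not enharmonic equivalents.

No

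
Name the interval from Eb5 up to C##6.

doubly augmented sixth

Counting letters E–F–G–A–B–C gives a sixth.
Eb→C## = 11 semitones, 2 wider than the major sixth (9), so doubly augmented.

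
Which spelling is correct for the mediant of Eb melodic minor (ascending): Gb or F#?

Each scale degree takes a distinct letter name. Degree 3 of a scale on E must use the letter G.
Gb and F# are enharmonically the same pitch, but only Gb uses the letter G, so it is the correct spelling here.

Gb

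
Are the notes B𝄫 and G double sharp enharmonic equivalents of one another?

Yes

Bbb is pitch class 9; G## is pitch class 9.
All spellings map to pitch class 9, so they are enharmonically equivalent.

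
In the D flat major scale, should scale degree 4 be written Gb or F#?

Gb

Each scale degree takes a distinct letter name. Degree 4 of a scale on D must use the letter G.
Gb and F# are enharmonically the same pitch, but only Gb uses the letter G, so it is the correct spelling here.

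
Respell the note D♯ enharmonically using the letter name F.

D# is pitch class 3. The letter F alone is pitch class 5.
To reach pitch class 3 from F requires an offset of -2 semitones, i.e. double flat: Fbb.

Fbb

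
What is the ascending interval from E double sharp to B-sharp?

diminished fifth

Counting letters E–F–G–A–B gives a fifth.
E##→B# = 6 semitones, 1 narrower than the perfect fifth (7), so diminished.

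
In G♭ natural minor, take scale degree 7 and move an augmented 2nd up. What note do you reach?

Scale degree 7 of Gb natural minor is Fb.
An augmented second (3 semitones) above Fb lands on the letter G, giving G.

G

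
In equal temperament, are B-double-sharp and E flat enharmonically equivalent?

No

B## is pitch class 1; Eb is pitch class 3.
The pitch classes differ (1 vs. 3), so they are not enharmonic equivalents.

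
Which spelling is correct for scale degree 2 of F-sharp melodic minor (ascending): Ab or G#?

G#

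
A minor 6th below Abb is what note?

A sixth below A lands on the letter C.
A minor sixth spans 8 semitones, so Abb moves to pitch class 11. On the letter C that is Cb.

Cb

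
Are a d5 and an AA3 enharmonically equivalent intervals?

Yes

A diminished fifth spans 6 semitones; a doubly augmented third spans 6.
They are enharmonically equivalent.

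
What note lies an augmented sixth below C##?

E

A sixth below C lands on the letter E.
An augmented sixth spans 10 semitones, so C## moves to pitch class 4. On the letter E that is E.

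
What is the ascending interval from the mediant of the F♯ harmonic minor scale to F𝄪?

augmented sixth

The mediant of F# harmonic minor is A.
A up to F##: letters A→F make it a sixth; 10 semitones makes it augmented.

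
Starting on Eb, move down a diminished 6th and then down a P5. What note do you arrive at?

C#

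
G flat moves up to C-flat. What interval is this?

perfect fourth

The letter names run G→C, a span of 3 letter steps, so the interval is some kind of fourth.
Gb to Cb is 5 semitones. A perfect fourth is 5, so 5 makes it perfect.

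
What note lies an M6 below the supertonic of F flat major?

The supertonic of Fb major is Gb.
A major sixth (9 semitones) below Gb lands on the letter B, giving Bbb.

Bbb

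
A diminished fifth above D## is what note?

A#

A fifth above D lands on the letter A.
A diminished fifth spans 6 semitones, so D## moves to pitch class 10. On the letter A that is A#.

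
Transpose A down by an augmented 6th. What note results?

A sixth below A lands on the letter C.
An augmented sixth spans 10 semitones, so A moves to pitch class 11. On the letter C that is Cb.

Cb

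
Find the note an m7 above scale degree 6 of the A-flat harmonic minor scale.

Ebb

Scale degree 6 of Ab harmonic minor is Fb.
A minor seventh (10 semitones) above Fb lands on the letter E, giving Ebb.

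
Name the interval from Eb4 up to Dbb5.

diminished seventh

Counting letters E–F–G–A–B–C–D gives a seventh.
Eb→Dbb = 9 semitones, 2 narrower than the major seventh (11), so diminished.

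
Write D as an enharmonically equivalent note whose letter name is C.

Plain C sits 2 semitones below D, so on the letter C the same pitch needs a double sharp: C##.

C##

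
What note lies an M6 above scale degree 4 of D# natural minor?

E#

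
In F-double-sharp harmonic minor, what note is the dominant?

C##

The F## harmonic minor scale runs F## G## A# B# C## D# E##.
Degree 5 is C##.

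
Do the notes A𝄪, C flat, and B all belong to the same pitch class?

Yes

A## = pitch class 11 and Cb = pitch class 11 and B = pitch class 11 — the same pitch class, so they are enharmonic equivalents.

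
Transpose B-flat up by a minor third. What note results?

Db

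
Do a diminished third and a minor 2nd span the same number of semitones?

No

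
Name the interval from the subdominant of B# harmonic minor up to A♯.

perfect fourth

The subdominant of B# harmonic minor is E#.
E# up to A#: letters E→A make it a fourth; 5 semitones makes it perfect.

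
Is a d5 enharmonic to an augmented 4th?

A diminished fifth spans 6 semitones; an augmented fourth spans 6.
They are enharmonically equivalent.

Yes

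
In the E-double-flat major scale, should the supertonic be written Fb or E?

Each scale degree takes a distinct letter name. Degree 2 of a scale on E must use the letter F.
Fb and E are enharmonically the same pitch, but only Fb uses the letter F, so it is the correct spelling here.

Fb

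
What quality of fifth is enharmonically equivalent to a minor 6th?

A minor sixth spans 8 semitones.
A fifth spanning 8 semitones is augmented (the perfect fifth is 7).

augmented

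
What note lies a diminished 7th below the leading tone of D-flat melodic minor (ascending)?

The leading tone of Db melodic minor (ascending) is C.
A diminished seventh (9 semitones) below C lands on the letter D, giving D#.

D#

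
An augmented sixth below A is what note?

A sixth below A lands on the letter C.
An augmented sixth spans 10 semitones, so A moves to pitch class 11. On the letter C that is Cb.

Cb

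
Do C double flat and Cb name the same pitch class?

No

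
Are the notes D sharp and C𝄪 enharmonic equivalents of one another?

No

D# is pitch class 3; C## is pitch class 2.
The pitch classes differ (3 vs. 2), so they are not enharmonic equivalents.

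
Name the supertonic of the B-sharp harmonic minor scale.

C##

Degree 2 takes the letter 1 step above B, which is C.
In harmonic minor, degree 2 sits 2 semitones above the tonic. B# + 2 semitones is pitch class 2, spelled on C as C##.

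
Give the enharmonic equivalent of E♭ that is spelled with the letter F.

Fbb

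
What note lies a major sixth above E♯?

C##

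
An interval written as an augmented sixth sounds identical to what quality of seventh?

An augmented sixth spans 10 semitones.
A seventh spanning 10 semitones is minor (the major seventh is 11).

minor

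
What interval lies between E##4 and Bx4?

The letter names run E→B, a span of 4 letter steps, so the interval is some kind of fifth.
E## to B## is 7 semitones. A perfect fifth is 7, so 7 makes it perfect.

perfect fifth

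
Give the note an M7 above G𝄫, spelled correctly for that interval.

Fb

G up a major seventh is F#, so the target letter is F.
From Gbb, a major seventh is 11 semitones up: Fb.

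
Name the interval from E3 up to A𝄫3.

doubly diminished fourth

The letter names run E→A, a span of 3 letter steps, so the interval is some kind of fourth.
E to Abb is 3 semitones. A perfect fourth is 5, so 3 makes it doubly diminished.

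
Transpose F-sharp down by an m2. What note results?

E#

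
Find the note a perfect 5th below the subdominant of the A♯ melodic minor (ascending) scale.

G#

The subdominant of A# melodic minor (ascending) is D#.
A perfect fifth (7 semitones) below D# lands on the letter G, giving G#.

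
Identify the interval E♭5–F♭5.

minor second

The letter names run E→F, a span of 1 letter step, so the interval is some kind of second.
Eb to Fb is 1 semitone. A major second is 2, so 1 makes it minor.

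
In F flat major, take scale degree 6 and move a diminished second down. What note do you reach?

Scale degree 6 of Fb major is Db.
A diminished second (0 semitones) below Db lands on the letter C, giving C#.

C#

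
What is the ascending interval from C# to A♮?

minor sixth

Counting letters C–D–E–F–G–A gives a sixth.
C#→A = 8 semitones, 1 narrower than the major sixth (9), so minor.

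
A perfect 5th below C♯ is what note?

A fifth below C lands on the letter F.
A perfect fifth spans 7 semitones, so C# moves to pitch class 6. On the letter F that is F#.

F#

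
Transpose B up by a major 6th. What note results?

G#

A sixth above B lands on the letter G.
A major sixth spans 9 semitones, so B moves to pitch class 8. On the letter G that is G#.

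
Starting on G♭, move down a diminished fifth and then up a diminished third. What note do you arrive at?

A diminished fifth down from Gb is C (letter C, 6 semitones down).
A diminished third up from C is Ebb (letter E, 2 semitones up).

Ebb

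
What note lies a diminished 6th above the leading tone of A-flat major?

The leading tone of Ab major is G.
A diminished sixth (7 semitones) above G lands on the letter E, giving Ebb.

Ebb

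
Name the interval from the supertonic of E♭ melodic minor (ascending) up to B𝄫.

diminished fourth

The supertonic of Eb melodic minor (ascending) is F.
F up to Bbb: letters F→B make it a fourth; 4 semitones makes it diminished.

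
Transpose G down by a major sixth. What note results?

A sixth below G lands on the letter B.
A major sixth spans 9 semitones, so G moves to pitch class 10. On the letter B that is Bb.

Bb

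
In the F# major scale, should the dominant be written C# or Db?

Each scale degree takes a distinct letter name. Degree 5 of a scale on F must use the letter C.
C# and Db are enharmonically the same pitch, but only C# uses the letter C, so it is the correct spelling here.

C#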